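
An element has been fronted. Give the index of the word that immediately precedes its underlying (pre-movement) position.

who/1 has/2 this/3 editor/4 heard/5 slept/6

5

The displaced element is "who" (word 1).
It is linked across 1 clause boundary (Ø).
It functions as the subject of "slept", so the gap sits immediately after word 5 ("heard").
Base order: This editor has heard that who slept.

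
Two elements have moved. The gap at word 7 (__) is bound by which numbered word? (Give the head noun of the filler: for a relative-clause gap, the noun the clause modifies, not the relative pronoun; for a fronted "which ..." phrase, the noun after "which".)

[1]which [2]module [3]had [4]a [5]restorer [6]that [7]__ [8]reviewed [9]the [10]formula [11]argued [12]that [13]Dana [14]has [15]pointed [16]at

5

The marked gap is inside the relative clause, the subject of "reviewed".
Its filler is the head noun "restorer" (via "that"), at word 5.
(The other dependency links word 2 to a gap after word 16.)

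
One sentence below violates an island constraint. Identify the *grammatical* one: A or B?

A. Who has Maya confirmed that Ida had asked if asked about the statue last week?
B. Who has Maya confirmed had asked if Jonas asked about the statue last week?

B

In A, the wh-phrase is extracted from inside a wh-island (introduced by "if"), which blocks movement.
In B, the extraction path crosses only that-complement boundaries, which are transparent.
So B is grammatical.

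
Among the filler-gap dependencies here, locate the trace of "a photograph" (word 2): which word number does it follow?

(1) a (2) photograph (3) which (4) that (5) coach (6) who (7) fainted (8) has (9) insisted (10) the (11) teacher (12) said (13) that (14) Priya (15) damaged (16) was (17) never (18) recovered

The displaced element is "a photograph" (word 2).
It is linked across 2 clause boundaries (Ø → that).
It functions as the direct object of "damaged", so the gap sits immediately after word 15 ("damaged").
Base order: That coach who fainted has insisted the teacher said that Priya damaged a photograph.

15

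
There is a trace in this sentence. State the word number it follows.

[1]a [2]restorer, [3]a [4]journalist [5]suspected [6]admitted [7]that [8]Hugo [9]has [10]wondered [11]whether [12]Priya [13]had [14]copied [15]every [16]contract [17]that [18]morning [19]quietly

5

The displaced element is "a restorer" (word 2).
It is linked across 1 clause boundary (Ø).
It functions as the subject of "admitted", so the gap sits immediately after word 5 ("suspected").
Base order: A journalist suspected that a restorer admitted that Hugo has wondered whether Priya had copied every contract that morning quietly.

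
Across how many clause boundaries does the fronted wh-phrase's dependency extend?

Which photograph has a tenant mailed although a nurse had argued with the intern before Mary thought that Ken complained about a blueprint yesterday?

"which photograph" originates inside the matrix clause — no clause boundary is crossed.

0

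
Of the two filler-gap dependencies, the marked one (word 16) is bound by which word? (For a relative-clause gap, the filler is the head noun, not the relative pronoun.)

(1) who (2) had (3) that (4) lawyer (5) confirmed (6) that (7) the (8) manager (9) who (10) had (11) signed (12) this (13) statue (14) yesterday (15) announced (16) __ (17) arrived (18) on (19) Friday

1

The marked gap is the subject of "arrived".
Its filler is the fronted wh-phrase "who", at word 1.
(The other dependency links word 8 to a gap after word 9.)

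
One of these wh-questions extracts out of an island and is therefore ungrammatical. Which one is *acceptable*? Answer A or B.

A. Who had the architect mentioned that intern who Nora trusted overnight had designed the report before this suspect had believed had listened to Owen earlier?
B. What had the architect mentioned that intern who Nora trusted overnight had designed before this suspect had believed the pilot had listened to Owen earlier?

B

In A, the wh-phrase is extracted from inside an adjunct island (introduced by "before"), which blocks movement.
In B, the extraction path crosses only that-complement boundaries, which are transparent.
So B is grammatical.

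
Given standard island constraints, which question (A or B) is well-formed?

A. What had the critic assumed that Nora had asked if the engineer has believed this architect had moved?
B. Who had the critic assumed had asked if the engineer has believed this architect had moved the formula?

B

In A, the wh-phrase is extracted from inside a wh-island (introduced by "if"), which blocks movement.
In B, the extraction path crosses only that-complement boundaries, which are transparent.
So B is grammatical.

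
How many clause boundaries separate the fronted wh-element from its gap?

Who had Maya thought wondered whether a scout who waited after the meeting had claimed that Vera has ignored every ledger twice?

1

"who" is extracted from the subject of "wondered".
Boundaries crossed, outermost first: [Ø] — 1 in total.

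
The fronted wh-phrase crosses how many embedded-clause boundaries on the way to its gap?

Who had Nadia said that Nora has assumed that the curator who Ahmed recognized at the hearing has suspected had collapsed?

3

"who" is extracted from the subject of "collapsed".
Boundaries crossed, outermost first: [that], [that], [Ø] — 3 in total.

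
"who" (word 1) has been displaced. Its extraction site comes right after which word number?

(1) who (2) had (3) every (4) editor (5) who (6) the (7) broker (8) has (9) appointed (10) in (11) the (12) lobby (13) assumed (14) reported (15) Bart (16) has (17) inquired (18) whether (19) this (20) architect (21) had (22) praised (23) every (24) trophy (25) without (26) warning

13

The displaced element is "who" (word 1).
It is linked across 1 clause boundary (Ø).
It functions as the subject of "reported", so the gap sits immediately after word 13 ("assumed").
Base order: Every editor who the broker has appointed in the lobby had assumed that who reported Bart has inquired whether this architect had praised every trophy without warning.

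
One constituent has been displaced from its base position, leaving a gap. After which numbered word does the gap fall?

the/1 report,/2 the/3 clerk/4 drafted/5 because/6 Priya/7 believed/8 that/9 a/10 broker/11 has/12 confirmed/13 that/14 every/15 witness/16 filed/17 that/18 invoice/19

5

The displaced element is "the report" (word 2).
It functions as the direct object of "drafted", so the gap sits immediately after word 5 ("drafted").
Base order: The clerk drafted the report because Priya believed that a broker has confirmed that every witness filed that invoice.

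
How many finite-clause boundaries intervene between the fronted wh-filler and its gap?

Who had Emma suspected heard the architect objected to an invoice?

"who" is extracted from the subject of "heard".
Boundaries crossed, outermost first: [Ø] — 1 in total.

1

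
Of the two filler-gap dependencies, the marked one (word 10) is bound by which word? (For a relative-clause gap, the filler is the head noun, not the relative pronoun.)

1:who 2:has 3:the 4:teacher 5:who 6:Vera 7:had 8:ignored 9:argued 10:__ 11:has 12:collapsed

The marked gap is the subject of "collapsed".
Its filler is the fronted wh-phrase "who", at word 1.
(The other dependency links word 4 to a gap after word 8.)

1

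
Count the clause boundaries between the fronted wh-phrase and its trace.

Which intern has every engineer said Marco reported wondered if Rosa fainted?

2

"which intern" is extracted from the subject of "wondered".
Boundaries crossed, outermost first: [Ø], [Ø] — 2 in total.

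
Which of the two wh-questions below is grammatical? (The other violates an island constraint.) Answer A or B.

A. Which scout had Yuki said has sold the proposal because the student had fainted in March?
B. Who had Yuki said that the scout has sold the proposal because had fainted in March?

In B, the wh-phrase is extracted from inside an adjunct island (introduced by "because"), which blocks movement.
In A, the extraction path crosses only that-complement boundaries, which are transparent.
So A is grammatical.

A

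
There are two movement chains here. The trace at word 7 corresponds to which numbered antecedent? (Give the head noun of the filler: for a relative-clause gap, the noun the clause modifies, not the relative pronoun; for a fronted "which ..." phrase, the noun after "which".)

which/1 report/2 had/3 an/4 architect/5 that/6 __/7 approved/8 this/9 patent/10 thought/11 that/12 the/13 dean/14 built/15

The marked gap is inside the relative clause, the subject of "approved".
Its filler is the head noun "architect" (via "that"), at word 5.
(The other dependency links word 2 to a gap after word 15.)

5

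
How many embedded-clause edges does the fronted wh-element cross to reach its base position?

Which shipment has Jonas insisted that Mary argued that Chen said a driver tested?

3

"which shipment" is extracted from the object of "tested".
Boundaries crossed, outermost first: [that], [that], [Ø] — 3 in total.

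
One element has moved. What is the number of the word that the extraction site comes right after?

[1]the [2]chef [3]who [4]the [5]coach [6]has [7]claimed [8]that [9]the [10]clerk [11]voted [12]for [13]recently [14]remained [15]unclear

The displaced element is "the chef" (word 2).
It is linked across 1 clause boundary (that).
It functions as the object of the preposition "for" of "voted", so the gap sits immediately after word 12 ("for").
Base order: The coach has claimed that the clerk voted for the chef recently.

12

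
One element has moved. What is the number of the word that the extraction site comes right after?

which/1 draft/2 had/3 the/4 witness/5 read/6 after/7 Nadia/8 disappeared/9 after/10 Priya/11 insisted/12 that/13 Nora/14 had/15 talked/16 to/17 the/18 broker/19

6

The displaced element is "which draft" (word 2).
It functions as the direct object of "read", so the gap sits immediately after word 6 ("read").
Base order: The witness had read which draft after Nadia disappeared after Priya insisted that Nora had talked to the broker.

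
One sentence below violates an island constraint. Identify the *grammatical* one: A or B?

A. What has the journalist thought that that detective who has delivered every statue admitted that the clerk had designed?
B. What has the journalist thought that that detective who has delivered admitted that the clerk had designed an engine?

In B, the wh-phrase is extracted from inside a complex-NP island (relative clause) (introduced by "who"), which blocks movement.
In A, the extraction path crosses only that-complement boundaries, which are transparent.
So A is grammatical.

A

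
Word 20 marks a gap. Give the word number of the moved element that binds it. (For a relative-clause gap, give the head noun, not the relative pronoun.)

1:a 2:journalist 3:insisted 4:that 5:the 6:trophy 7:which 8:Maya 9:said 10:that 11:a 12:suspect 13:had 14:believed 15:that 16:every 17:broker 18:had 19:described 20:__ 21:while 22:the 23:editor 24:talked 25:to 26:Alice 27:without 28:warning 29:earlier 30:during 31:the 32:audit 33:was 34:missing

6

The gap at 20 is the object of "described", inside a relative clause.
The relative pronoun is "which" (word 7); it is bound by the head noun immediately before it.
Its filler is the head noun "trophy", at word 6.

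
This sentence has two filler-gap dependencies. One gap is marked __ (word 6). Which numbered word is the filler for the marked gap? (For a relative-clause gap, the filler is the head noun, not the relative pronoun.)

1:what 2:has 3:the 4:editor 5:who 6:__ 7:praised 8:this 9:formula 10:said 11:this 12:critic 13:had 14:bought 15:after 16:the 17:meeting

The marked gap is inside the relative clause, the subject of "praised".
Its filler is the head noun "editor" (via "who"), at word 4.
(The other dependency links word 1 to a gap after word 14.)

4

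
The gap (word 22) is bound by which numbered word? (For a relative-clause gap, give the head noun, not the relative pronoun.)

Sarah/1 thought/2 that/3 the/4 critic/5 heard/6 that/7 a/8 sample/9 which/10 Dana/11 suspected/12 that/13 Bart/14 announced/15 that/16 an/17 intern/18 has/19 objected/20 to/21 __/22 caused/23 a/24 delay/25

The gap at 22 is the prepositional object of "objected", inside a relative clause.
The relative pronoun is "which" (word 10); it is bound by the head noun immediately before it.
Its filler is the head noun "sample", at word 9.

9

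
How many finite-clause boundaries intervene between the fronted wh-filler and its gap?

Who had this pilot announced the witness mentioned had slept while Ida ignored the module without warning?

"who" is extracted from the subject of "slept".
Boundaries crossed, outermost first: [Ø], [Ø] — 2 in total.

2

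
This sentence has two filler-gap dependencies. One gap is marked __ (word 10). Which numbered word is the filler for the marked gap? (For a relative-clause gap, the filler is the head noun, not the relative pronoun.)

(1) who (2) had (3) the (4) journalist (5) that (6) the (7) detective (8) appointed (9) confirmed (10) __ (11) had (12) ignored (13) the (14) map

1

The marked gap is the subject of "ignored".
Its filler is the fronted wh-phrase "who", at word 1.
(The other dependency links word 4 to a gap after word 8.)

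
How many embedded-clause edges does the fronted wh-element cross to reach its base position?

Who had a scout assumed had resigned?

"who" is extracted from the subject of "resigned".
Boundaries crossed, outermost first: [Ø] — 1 in total.

1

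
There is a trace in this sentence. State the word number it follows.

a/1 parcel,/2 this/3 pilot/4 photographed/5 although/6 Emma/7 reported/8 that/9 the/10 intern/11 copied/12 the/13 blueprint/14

The displaced element is "a parcel" (word 2).
It functions as the direct object of "photographed", so the gap sits immediately after word 5 ("photographed").
Base order: This pilot photographed a parcel although Emma reported that the intern copied the blueprint.

5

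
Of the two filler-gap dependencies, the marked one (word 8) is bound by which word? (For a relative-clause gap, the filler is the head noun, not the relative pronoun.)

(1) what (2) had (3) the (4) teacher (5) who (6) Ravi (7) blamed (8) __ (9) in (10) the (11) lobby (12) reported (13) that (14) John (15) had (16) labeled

The marked gap is inside the relative clause, the direct object of "blamed".
Its filler is the head noun "teacher" (via "who"), at word 4.
(The other dependency links word 1 to a gap after word 16.)

4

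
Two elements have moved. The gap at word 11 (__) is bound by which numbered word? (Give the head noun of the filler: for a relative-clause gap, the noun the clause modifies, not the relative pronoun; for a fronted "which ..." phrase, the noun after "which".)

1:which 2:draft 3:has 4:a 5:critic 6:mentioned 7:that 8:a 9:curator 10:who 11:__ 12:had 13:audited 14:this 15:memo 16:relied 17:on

The marked gap is inside the relative clause, the subject of "audited".
Its filler is the head noun "curator" (via "who"), at word 9.
(The other dependency links word 2 to a gap after word 17.)

9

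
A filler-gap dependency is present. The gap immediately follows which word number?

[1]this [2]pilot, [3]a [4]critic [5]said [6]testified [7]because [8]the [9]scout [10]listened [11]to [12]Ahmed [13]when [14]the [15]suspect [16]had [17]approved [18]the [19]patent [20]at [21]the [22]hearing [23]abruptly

5

The displaced element is "this pilot" (word 2).
It is linked across 1 clause boundary (Ø).
It functions as the subject of "testified", so the gap sits immediately after word 5 ("said").
Base order: A critic said that this pilot testified because the scout listened to Ahmed when the suspect had approved the patent at the hearing abruptly.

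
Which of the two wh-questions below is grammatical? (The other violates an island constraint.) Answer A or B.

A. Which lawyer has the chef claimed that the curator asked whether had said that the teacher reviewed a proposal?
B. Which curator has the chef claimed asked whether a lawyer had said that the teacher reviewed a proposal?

In A, the wh-phrase is extracted from inside a wh-island (introduced by "whether"), which blocks movement.
In B, the extraction path crosses only that-complement boundaries, which are transparent.
So B is grammatical.

B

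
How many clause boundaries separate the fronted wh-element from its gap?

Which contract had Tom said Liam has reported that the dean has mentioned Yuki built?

"which contract" is extracted from the object of "built".
Boundaries crossed, outermost first: [Ø], [that], [Ø] — 3 in total.

3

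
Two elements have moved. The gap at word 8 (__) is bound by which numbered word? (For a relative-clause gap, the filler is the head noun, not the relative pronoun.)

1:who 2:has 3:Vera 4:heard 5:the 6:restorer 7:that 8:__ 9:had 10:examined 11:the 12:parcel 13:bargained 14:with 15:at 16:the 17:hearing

The marked gap is inside the relative clause, the subject of "examined".
Its filler is the head noun "restorer" (via "that"), at word 6.
(The other dependency links word 1 to a gap after word 14.)

6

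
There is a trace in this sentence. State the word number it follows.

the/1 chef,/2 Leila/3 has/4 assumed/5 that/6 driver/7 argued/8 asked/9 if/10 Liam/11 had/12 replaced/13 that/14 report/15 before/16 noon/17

The displaced element is "the chef" (word 2).
It is linked across 2 clause boundaries (Ø → Ø).
It functions as the subject of "asked", so the gap sits immediately after word 8 ("argued").
Base order: Leila has assumed that driver argued the chef asked if Liam had replaced that report before noon.

8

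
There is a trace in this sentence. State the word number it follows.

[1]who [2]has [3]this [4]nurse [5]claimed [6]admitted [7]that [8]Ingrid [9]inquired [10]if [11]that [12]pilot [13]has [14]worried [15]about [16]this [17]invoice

5

The displaced element is "who" (word 1).
It is linked across 1 clause boundary (Ø).
It functions as the subject of "admitted", so the gap sits immediately after word 5 ("claimed").
Base order: This nurse has claimed that who admitted that Ingrid inquired if that pilot has worried about this invoice.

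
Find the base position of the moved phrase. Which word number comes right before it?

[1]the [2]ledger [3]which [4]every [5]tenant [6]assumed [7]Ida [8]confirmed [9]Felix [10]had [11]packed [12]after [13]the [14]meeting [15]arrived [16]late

11

The displaced element is "the ledger" (word 2).
It is linked across 2 clause boundaries (Ø → Ø).
It functions as the direct object of "packed", so the gap sits immediately after word 11 ("packed").
Base order: Every tenant assumed Ida confirmed Felix had packed the ledger after the meeting.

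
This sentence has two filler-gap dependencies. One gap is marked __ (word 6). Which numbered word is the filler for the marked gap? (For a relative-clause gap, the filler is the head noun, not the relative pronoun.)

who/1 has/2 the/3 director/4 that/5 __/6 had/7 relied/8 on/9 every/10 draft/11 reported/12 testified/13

The marked gap is inside the relative clause, the subject of "relied".
Its filler is the head noun "director" (via "that"), at word 4.
(The other dependency links word 1 to a gap after word 12.)

4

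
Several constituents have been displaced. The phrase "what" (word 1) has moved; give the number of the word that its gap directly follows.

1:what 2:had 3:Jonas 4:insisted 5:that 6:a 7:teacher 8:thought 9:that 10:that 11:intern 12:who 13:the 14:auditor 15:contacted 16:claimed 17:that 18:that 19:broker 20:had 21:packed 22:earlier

The displaced element is "what" (word 1).
It is linked across 3 clause boundaries (that → that → that).
It functions as the direct object of "packed", so the gap sits immediately after word 21 ("packed").
Base order: Jonas had insisted that a teacher thought that that intern who the auditor contacted claimed that that broker had packed what earlier.

21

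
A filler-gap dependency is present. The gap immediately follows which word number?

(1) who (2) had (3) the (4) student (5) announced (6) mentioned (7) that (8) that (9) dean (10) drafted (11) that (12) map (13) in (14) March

5

The displaced element is "who" (word 1).
It is linked across 1 clause boundary (Ø).
It functions as the subject of "mentioned", so the gap sits immediately after word 5 ("announced").
Base order: The student had announced that who mentioned that that dean drafted that map in March.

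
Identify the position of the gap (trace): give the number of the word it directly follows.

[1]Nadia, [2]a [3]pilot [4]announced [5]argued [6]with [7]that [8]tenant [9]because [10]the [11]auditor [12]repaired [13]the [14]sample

4

The displaced element is "Nadia" (word 1).
It is linked across 1 clause boundary (Ø).
It functions as the subject of "argued", so the gap sits immediately after word 4 ("announced").
Base order: A pilot announced Nadia argued with that tenant because the auditor repaired the sample.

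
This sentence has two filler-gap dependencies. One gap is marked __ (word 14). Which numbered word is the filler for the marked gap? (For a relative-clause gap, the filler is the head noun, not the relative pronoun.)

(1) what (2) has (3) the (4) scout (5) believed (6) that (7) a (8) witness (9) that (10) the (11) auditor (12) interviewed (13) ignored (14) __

1

The marked gap is the direct object of "ignored".
Its filler is the fronted wh-phrase "what", at word 1.
(The other dependency links word 8 to a gap after word 12.)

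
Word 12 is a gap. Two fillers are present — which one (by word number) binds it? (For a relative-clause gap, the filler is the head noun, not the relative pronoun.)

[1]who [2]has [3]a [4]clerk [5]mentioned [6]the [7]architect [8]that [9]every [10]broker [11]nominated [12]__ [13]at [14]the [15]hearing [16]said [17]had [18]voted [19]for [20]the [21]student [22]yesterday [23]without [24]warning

The marked gap is inside the relative clause, the direct object of "nominated".
Its filler is the head noun "architect" (via "that"), at word 7.
(The other dependency links word 1 to a gap after word 16.)

7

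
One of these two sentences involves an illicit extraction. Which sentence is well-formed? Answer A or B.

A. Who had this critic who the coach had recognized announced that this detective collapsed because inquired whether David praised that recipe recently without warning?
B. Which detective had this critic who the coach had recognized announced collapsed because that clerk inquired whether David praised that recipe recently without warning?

In A, the wh-phrase is extracted from inside an adjunct island (introduced by "because"), which blocks movement.
In B, the extraction path crosses only that-complement boundaries, which are transparent.
So B is grammatical.

B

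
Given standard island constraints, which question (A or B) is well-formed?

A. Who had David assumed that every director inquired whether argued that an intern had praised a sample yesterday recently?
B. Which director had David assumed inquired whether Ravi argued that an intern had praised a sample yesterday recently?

B

In A, the wh-phrase is extracted from inside a wh-island (introduced by "whether"), which blocks movement.
In B, the extraction path crosses only that-complement boundaries, which are transparent.
So B is grammatical.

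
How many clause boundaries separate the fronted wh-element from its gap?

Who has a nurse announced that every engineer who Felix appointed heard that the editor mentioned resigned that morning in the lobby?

"who" is extracted from the subject of "resigned".
Boundaries crossed, outermost first: [that], [that], [Ø] — 3 in total.

3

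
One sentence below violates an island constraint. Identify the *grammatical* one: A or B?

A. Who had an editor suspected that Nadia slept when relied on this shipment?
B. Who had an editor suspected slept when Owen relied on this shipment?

B

In A, the wh-phrase is extracted from inside an adjunct island (introduced by "when"), which blocks movement.
In B, the extraction path crosses only that-complement boundaries, which are transparent.
So B is grammatical.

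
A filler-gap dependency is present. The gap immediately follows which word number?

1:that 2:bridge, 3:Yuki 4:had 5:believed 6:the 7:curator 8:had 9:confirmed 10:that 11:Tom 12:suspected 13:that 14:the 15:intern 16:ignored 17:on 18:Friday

The displaced element is "that bridge" (word 2).
It is linked across 3 clause boundaries (Ø → that → that).
It functions as the direct object of "ignored", so the gap sits immediately after word 16 ("ignored").
Base order: Yuki had believed the curator had confirmed that Tom suspected that the intern ignored that bridge on Friday.

16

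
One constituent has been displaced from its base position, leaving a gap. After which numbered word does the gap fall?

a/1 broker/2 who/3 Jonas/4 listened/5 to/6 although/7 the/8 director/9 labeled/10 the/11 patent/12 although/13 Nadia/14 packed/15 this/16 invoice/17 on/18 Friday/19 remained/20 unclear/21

6

The displaced element is "a broker" (word 2).
It functions as the object of the preposition "to" of "listened", so the gap sits immediately after word 6 ("to").
Base order: Jonas listened to a broker although the director labeled the patent although Nadia packed this invoice on Friday.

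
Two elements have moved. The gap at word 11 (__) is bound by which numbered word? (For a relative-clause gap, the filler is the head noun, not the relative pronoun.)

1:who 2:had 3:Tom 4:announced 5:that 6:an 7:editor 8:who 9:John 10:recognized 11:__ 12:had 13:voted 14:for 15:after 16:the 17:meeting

The marked gap is inside the relative clause, the direct object of "recognized".
Its filler is the head noun "editor" (via "who"), at word 7.
(The other dependency links word 1 to a gap after word 14.)

7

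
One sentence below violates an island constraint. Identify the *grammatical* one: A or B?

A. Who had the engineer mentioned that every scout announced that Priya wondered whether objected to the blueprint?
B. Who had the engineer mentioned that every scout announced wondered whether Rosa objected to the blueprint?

B

In A, the wh-phrase is extracted from inside a wh-island (introduced by "whether"), which blocks movement.
In B, the extraction path crosses only that-complement boundaries, which are transparent.
So B is grammatical.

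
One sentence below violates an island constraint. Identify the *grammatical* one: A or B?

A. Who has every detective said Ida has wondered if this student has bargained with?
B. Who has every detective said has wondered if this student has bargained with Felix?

In A, the wh-phrase is extracted from inside a wh-island (introduced by "if"), which blocks movement.
In B, the extraction path crosses only that-complement boundaries, which are transparent.
So B is grammatical.

B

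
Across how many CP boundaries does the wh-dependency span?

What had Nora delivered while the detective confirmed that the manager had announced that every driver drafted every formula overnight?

"what" originates inside the matrix clause — no clause boundary is crossed.

0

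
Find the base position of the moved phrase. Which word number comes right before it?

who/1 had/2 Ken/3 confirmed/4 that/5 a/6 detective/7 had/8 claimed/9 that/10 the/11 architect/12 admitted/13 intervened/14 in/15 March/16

The displaced element is "who" (word 1).
It is linked across 3 clause boundaries (that → that → Ø).
It functions as the subject of "intervened", so the gap sits immediately after word 13 ("admitted").
Base order: Ken had confirmed that a detective had claimed that the architect admitted who intervened in March.

13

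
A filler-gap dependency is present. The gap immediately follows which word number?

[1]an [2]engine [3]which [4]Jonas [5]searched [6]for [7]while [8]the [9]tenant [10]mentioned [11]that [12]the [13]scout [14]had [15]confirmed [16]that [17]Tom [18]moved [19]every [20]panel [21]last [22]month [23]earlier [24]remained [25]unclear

6

The displaced element is "an engine" (word 2).
It functions as the object of the preposition "for" of "searched", so the gap sits immediately after word 6 ("for").
Base order: Jonas searched for an engine while the tenant mentioned that the scout had confirmed that Tom moved every panel last month earlier.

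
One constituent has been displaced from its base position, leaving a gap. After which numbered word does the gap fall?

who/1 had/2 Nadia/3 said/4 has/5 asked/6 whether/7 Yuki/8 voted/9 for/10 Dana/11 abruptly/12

The displaced element is "who" (word 1).
It is linked across 1 clause boundary (Ø).
It functions as the subject of "asked", so the gap sits immediately after word 4 ("said").
Base order: Nadia had said that who has asked whether Yuki voted for Dana abruptly.

4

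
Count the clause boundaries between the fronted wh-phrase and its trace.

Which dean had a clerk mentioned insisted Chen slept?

1

"which dean" is extracted from the subject of "insisted".
Boundaries crossed, outermost first: [Ø] — 1 in total.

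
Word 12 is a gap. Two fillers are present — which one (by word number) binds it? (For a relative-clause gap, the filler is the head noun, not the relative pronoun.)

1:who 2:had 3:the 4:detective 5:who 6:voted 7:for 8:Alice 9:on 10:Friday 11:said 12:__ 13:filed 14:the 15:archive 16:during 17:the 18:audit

1

The marked gap is the subject of "filed".
Its filler is the fronted wh-phrase "who", at word 1.
(The other dependency links word 4 to a gap after word 5.)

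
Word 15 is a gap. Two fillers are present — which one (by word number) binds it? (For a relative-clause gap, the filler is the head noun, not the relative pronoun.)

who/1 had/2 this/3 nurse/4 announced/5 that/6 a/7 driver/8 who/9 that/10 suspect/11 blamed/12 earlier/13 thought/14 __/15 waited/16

1

The marked gap is the subject of "waited".
Its filler is the fronted wh-phrase "who", at word 1.
(The other dependency links word 8 to a gap after word 12.)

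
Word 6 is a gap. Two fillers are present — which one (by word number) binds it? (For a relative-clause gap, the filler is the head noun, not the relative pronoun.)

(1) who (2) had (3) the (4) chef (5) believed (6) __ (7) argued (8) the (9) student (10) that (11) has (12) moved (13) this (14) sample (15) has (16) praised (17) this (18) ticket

1

The marked gap is the subject of "argued".
Its filler is the fronted wh-phrase "who", at word 1.
(The other dependency links word 9 to a gap after word 10.)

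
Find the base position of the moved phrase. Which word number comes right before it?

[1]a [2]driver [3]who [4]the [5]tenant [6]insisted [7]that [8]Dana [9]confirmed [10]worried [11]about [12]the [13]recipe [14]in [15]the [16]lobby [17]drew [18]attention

The displaced element is "a driver" (word 2).
It is linked across 2 clause boundaries (that → Ø).
It functions as the subject of "worried", so the gap sits immediately after word 9 ("confirmed").
Base order: The tenant insisted that Dana confirmed a driver worried about the recipe in the lobby.

9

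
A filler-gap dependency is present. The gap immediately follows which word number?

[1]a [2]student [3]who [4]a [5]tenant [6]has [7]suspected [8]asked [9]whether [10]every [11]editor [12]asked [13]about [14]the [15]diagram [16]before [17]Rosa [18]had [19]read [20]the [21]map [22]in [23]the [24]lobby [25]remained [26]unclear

The displaced element is "a student" (word 2).
It is linked across 1 clause boundary (Ø).
It functions as the subject of "asked", so the gap sits immediately after word 7 ("suspected").
Base order: A tenant has suspected a student asked whether every editor asked about the diagram before Rosa had read the map in the lobby.

7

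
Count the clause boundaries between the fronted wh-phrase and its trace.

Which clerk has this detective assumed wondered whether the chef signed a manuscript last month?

1

"which clerk" is extracted from the subject of "wondered".
Boundaries crossed, outermost first: [Ø] — 1 in total.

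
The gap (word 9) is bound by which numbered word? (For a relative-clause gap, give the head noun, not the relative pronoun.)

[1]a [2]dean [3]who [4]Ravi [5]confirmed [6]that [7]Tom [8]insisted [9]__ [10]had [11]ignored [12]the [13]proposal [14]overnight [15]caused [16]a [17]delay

The gap at 9 is the subject of "ignored", inside a relative clause.
The relative pronoun is "who" (word 3); it is bound by the head noun immediately before it.
Its filler is the head noun "dean", at word 2.

2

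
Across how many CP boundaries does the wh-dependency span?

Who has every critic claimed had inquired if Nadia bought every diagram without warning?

"who" is extracted from the subject of "inquired".
Boundaries crossed, outermost first: [Ø] — 1 in total.

1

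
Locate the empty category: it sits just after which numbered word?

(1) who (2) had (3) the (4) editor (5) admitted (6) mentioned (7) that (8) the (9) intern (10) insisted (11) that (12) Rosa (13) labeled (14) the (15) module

The displaced element is "who" (word 1).
It is linked across 1 clause boundary (Ø).
It functions as the subject of "mentioned", so the gap sits immediately after word 5 ("admitted").
Base order: The editor had admitted that who mentioned that the intern insisted that Rosa labeled the module.

5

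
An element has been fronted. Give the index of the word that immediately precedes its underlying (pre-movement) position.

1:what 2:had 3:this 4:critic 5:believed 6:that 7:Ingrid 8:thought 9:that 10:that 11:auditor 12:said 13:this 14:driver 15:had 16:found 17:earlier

16

The displaced element is "what" (word 1).
It is linked across 3 clause boundaries (that → that → Ø).
It functions as the direct object of "found", so the gap sits immediately after word 16 ("found").
Base order: This critic had believed that Ingrid thought that that auditor said this driver had found what earlier.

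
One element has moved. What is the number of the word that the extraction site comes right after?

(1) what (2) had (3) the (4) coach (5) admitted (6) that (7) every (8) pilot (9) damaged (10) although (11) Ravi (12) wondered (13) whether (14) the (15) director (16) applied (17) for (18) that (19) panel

The displaced element is "what" (word 1).
It is linked across 1 clause boundary (that).
It functions as the direct object of "damaged", so the gap sits immediately after word 9 ("damaged").
Base order: The coach had admitted that every pilot damaged what although Ravi wondered whether the director applied for that panel.

9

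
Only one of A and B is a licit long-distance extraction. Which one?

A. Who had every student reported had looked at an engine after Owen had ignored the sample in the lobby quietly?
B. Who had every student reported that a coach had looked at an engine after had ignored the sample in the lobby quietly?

In B, the wh-phrase is extracted from inside an adjunct island (introduced by "after"), which blocks movement.
In A, the extraction path crosses only that-complement boundaries, which are transparent.
So A is grammatical.

A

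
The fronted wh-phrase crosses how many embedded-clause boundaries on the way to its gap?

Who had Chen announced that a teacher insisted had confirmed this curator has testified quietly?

"who" is extracted from the subject of "confirmed".
Boundaries crossed, outermost first: [that], [Ø] — 2 in total.

2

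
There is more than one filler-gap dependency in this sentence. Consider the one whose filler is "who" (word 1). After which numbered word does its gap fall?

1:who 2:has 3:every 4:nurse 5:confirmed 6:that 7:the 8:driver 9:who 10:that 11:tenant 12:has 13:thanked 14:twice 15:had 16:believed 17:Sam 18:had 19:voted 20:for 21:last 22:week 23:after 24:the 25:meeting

20

The displaced element is "who" (word 1).
It is linked across 2 clause boundaries (that → Ø).
It functions as the object of the preposition "for" of "voted", so the gap sits immediately after word 20 ("for").
Base order: Every nurse has confirmed that the driver who that tenant has thanked twice had believed Sam had voted for who last week after the meeting.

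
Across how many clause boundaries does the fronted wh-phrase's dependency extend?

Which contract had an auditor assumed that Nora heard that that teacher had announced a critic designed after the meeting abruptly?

3

"which contract" is extracted from the object of "designed".
Boundaries crossed, outermost first: [that], [that], [Ø] — 3 in total.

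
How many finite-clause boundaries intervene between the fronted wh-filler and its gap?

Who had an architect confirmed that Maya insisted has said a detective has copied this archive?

"who" is extracted from the subject of "said".
Boundaries crossed, outermost first: [that], [Ø] — 2 in total.

2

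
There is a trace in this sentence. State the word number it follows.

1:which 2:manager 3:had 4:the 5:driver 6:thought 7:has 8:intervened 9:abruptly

6

The displaced element is "which manager" (word 2).
It is linked across 1 clause boundary (Ø).
It functions as the subject of "intervened", so the gap sits immediately after word 6 ("thought").
Base order: The driver had thought that which manager has intervened abruptly.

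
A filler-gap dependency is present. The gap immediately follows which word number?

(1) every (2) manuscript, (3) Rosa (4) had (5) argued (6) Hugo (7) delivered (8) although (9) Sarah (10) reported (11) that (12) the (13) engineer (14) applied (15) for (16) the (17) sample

7

The displaced element is "every manuscript" (word 2).
It is linked across 1 clause boundary (Ø).
It functions as the direct object of "delivered", so the gap sits immediately after word 7 ("delivered").
Base order: Rosa had argued Hugo delivered every manuscript although Sarah reported that the engineer applied for the sample.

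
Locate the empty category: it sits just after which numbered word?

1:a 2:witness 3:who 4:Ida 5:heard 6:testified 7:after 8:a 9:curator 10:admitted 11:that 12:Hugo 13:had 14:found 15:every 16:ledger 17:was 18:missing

The displaced element is "a witness" (word 2).
It is linked across 1 clause boundary (Ø).
It functions as the subject of "testified", so the gap sits immediately after word 5 ("heard").
Base order: Ida heard a witness testified after a curator admitted that Hugo had found every ledger.

5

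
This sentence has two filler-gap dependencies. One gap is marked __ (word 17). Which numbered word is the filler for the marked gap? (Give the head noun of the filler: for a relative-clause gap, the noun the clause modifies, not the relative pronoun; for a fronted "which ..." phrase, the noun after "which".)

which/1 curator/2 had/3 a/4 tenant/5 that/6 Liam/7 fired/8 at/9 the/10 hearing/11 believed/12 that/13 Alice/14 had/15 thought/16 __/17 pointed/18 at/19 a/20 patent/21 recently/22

The marked gap is the subject of "pointed".
Its filler is the fronted wh-phrase "which curator", at word 2.
(The other dependency links word 5 to a gap after word 8.)

2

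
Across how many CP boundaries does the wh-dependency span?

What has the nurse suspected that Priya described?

1

"what" is extracted from the object of "described".
Boundaries crossed, outermost first: [that] — 1 in total.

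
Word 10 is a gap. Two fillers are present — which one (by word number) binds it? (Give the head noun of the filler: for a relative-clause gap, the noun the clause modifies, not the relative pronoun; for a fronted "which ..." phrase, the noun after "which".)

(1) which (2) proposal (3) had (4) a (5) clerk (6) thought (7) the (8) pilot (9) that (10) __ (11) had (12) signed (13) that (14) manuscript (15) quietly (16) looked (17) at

8

The marked gap is inside the relative clause, the subject of "signed".
Its filler is the head noun "pilot" (via "that"), at word 8.
(The other dependency links word 2 to a gap after word 17.)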